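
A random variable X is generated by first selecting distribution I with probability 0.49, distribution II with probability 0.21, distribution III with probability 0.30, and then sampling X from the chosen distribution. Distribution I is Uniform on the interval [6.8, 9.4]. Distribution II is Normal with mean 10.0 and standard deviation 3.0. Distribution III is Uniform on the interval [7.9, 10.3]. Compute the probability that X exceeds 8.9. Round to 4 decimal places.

0.4043

Conditional on each component, P(X > 8.9): I: 0.192308; II: 0.643066; III: 0.583333.
By total probability, P(X > 8.9) = 0.49·0.192308 + 0.21·0.643066 + 0.3·0.583333 = 0.404275.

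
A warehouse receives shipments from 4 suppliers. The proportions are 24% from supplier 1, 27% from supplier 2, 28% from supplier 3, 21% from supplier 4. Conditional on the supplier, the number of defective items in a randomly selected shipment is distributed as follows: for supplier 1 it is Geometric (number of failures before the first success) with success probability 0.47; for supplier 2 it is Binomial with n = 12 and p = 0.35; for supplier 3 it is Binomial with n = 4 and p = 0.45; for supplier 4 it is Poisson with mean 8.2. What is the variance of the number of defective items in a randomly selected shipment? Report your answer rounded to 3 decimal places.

10.226

Per component, 1: μ=1.12766, E[X²]=3.67089; 2: μ=4.2, E[X²]=20.37; 3: μ=1.8, E[X²]=4.23; 4: μ=8.2, E[X²]=75.44.
E[X] = 0.24·1.12766 + 0.27·4.2 + 0.28·1.8 + 0.21·8.2 = 3.63064.
E[X²] = 0.24·3.67089 + 0.27·20.37 + 0.28·4.23 + 0.21·75.44 = 23.4077.
Var(X) = E[X²] − (E[X])² = 23.4077 − 13.1815 = 10.2262.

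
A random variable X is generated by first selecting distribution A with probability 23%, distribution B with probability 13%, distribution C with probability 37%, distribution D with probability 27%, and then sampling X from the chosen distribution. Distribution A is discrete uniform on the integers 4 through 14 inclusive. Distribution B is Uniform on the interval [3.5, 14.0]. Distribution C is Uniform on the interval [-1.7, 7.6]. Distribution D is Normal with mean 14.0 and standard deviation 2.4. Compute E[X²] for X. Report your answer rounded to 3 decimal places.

92.439

For each component E[X²] = Var + (mean)², giving A: 91; B: 85.75; C: 15.91; D: 201.76.
Overall E[X²] = 0.23·91 + 0.13·85.75 + 0.37·15.91 + 0.27·201.76 = 92.4394.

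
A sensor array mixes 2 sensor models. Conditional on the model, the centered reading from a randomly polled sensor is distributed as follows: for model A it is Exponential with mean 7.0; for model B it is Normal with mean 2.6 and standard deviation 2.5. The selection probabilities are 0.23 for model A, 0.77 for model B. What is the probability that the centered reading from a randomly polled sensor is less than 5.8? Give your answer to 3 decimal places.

Conditional on each model, P(X < 5.8): A: 0.563327; B: 0.899727.
By total probability, P(X < 5.8) = 0.23·0.563327 + 0.77·0.899727 = 0.822355.

0.822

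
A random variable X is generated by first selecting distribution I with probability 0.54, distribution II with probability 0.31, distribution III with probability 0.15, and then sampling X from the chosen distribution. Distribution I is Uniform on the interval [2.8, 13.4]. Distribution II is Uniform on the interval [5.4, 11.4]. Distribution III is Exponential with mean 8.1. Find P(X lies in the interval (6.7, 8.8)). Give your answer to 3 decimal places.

Conditional on each component, P(6.7 < X < 8.8): I: 0.198113; II: 0.35; III: 0.0998668.
By total probability, P(6.7 < X < 8.8) = 0.54·0.198113 + 0.31·0.35 + 0.15·0.0998668 = 0.230461.

0.230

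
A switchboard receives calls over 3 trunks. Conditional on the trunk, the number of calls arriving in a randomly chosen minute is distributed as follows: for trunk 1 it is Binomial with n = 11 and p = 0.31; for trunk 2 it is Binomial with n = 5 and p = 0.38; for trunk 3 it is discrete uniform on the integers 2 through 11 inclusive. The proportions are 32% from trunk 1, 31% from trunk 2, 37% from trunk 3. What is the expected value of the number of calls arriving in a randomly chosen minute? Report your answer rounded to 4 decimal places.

4.0852

Component means — 1: 3.41; 2: 1.9; 3: 6.5.
E[X] = 0.32·3.41 + 0.31·1.9 + 0.37·6.5 = 4.0852.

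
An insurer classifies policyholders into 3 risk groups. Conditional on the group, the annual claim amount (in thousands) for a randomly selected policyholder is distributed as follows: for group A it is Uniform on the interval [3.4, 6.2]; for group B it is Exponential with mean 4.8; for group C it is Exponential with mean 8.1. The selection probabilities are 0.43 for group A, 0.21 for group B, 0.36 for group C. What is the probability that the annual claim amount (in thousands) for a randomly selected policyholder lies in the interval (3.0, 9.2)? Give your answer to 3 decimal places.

0.644

Conditional on each group, P(3.0 < X < 9.2): A: 1; B: 0.388165; C: 0.369314.
By total probability, P(3.0 < X < 9.2) = 0.43·1 + 0.21·0.388165 + 0.36·0.369314 = 0.644468.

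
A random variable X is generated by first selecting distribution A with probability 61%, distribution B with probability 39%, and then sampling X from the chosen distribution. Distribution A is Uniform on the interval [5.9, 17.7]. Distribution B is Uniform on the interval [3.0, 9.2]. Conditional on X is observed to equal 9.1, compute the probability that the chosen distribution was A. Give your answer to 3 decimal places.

0.451

Likelihoods f(9.1 | ·): A: 0.0847458; B: 0.16129.
Posterior ∝ prior × likelihood. Numerator for A: 0.61·0.0847458 = 0.0516949.
Normalizing constant: 0.61·0.0847458 + 0.39·0.16129 = 0.114598.
P(A | observation) = 0.0516949 / 0.114598 = 0.451097.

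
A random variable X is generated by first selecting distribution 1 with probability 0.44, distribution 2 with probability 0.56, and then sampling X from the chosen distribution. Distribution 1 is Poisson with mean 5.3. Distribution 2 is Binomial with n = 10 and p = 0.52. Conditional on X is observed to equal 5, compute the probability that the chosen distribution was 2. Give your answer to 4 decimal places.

0.6411

Likelihoods P(X=5 | ·): 1: 0.173955; 2: 0.244131.
Posterior ∝ prior × likelihood. Numerator for 2: 0.56·0.244131 = 0.136714.
Normalizing constant: 0.44·0.173955 + 0.56·0.244131 = 0.213254.
P(2 | observation) = 0.136714 / 0.213254 = 0.641084.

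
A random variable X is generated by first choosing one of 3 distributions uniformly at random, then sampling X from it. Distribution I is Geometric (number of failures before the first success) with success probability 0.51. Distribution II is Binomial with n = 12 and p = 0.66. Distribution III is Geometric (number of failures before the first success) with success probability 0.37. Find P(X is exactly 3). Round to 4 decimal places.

Conditional on each component, P(X = 3): I: 0.060001; II: 0.0038403; III: 0.0925174.
By total probability, P(X = 3) = 0.333333·0.060001 + 0.333333·0.0038403 + 0.333333·0.0925174 = 0.0521196.

0.0521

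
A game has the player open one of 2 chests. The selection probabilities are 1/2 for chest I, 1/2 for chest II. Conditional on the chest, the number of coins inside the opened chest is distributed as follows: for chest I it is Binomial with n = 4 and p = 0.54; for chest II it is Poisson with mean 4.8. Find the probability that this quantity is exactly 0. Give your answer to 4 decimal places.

0.0265

Conditional on each chest, P(X = 0): I: 0.0447746; II: 0.00822975.
By total probability, P(X = 0) = 0.5·0.0447746 + 0.5·0.00822975 = 0.0265022.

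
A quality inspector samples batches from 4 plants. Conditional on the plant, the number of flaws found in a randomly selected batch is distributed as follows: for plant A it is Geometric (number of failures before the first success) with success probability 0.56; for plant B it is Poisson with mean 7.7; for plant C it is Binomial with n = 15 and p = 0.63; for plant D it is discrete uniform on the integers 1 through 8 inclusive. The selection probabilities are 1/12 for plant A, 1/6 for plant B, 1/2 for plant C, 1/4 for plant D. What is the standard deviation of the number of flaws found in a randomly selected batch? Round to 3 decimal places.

Per component, A: μ=0.785714, E[X²]=2.02041; B: μ=7.7, E[X²]=66.99; C: μ=9.45, E[X²]=92.799; D: μ=4.5, E[X²]=25.5.
E[X] = 0.0833333·0.785714 + 0.166667·7.7 + 0.5·9.45 + 0.25·4.5 = 7.19881.
E[X²] = 0.0833333·2.02041 + 0.166667·66.99 + 0.5·92.799 + 0.25·25.5 = 64.1079.
Var(X) = E[X²] − (E[X])² = 64.1079 − 51.8229 = 12.285.
SD(X) = √12.285 = 3.505.

3.505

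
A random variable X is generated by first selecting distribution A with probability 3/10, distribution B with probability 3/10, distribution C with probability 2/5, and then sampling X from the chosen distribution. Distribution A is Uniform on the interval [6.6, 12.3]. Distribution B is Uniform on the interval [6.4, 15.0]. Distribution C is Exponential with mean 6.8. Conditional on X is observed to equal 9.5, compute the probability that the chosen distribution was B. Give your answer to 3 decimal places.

0.342

Likelihoods f(9.5 | ·): A: 0.175439; B: 0.116279; C: 0.0363711.
Posterior ∝ prior × likelihood. Numerator for B: 0.3·0.116279 = 0.0348837.
Normalizing constant: 0.3·0.175439 + 0.3·0.116279 + 0.4·0.0363711 = 0.102064.
P(B | observation) = 0.0348837 / 0.102064 = 0.341784.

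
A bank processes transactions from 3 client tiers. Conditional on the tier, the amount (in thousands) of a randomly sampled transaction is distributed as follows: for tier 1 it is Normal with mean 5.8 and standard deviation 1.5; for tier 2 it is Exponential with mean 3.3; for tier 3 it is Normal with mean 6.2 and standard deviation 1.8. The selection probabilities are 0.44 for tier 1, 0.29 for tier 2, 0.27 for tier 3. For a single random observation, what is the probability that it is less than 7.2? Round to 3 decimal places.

0.812

Conditional on each tier, P(X < 7.2): 1: 0.824676; 2: 0.887164; 3: 0.710743.
By total probability, P(X < 7.2) = 0.44·0.824676 + 0.29·0.887164 + 0.27·0.710743 = 0.812035.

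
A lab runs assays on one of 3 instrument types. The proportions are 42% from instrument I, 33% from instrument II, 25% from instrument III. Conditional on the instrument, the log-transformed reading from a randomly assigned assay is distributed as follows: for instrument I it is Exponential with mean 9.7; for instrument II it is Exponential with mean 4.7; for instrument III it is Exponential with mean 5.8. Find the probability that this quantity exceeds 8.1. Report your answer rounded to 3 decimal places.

0.303

Conditional on each instrument, P(X > 8.1): I: 0.433852; II: 0.178458; III: 0.247449.
By total probability, P(X > 8.1) = 0.42·0.433852 + 0.33·0.178458 + 0.25·0.247449 = 0.302971.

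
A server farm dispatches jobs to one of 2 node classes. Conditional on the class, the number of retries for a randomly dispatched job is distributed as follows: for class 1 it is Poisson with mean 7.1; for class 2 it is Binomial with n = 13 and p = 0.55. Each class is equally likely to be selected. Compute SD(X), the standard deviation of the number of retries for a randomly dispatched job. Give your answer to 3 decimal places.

Per component, 1: μ=7.1, E[X²]=57.51; 2: μ=7.15, E[X²]=54.34.
E[X] = 0.5·7.1 + 0.5·7.15 = 7.125.
E[X²] = 0.5·57.51 + 0.5·54.34 = 55.925.
Var(X) = E[X²] − (E[X])² = 55.925 − 50.7656 = 5.15937.
SD(X) = √5.15937 = 2.27143.

2.271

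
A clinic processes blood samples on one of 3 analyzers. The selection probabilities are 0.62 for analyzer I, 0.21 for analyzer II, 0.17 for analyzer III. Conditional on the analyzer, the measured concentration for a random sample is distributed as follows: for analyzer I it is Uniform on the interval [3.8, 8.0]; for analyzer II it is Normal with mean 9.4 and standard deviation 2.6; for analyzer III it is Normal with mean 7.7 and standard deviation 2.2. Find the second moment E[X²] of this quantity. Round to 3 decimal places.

For each component E[X²] = Var + (mean)², giving I: 36.28; II: 95.12; III: 64.13.
Overall E[X²] = 0.62·36.28 + 0.21·95.12 + 0.17·64.13 = 53.3709.

53.371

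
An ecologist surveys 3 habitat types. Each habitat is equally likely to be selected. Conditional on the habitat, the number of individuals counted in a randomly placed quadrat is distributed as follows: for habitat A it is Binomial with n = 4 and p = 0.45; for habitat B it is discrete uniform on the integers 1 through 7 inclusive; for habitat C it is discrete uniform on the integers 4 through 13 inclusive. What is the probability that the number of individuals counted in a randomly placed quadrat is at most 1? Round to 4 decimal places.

Conditional on each habitat, P(X ≤ 1): A: 0.390981; B: 0.142857; C: 0.
By total probability, P(X ≤ 1) = 0.333333·0.390981 + 0.333333·0.142857 + 0.333333·0 = 0.177946.

0.1779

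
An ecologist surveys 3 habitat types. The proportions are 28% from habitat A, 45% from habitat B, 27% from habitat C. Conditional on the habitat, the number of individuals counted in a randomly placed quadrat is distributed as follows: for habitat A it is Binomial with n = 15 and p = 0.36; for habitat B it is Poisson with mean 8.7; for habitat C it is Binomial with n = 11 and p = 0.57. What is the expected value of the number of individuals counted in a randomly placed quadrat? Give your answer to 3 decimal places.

7.120

Component means — A: 5.4; B: 8.7; C: 6.27.
E[X] = 0.28·5.4 + 0.45·8.7 + 0.27·6.27 = 7.1199.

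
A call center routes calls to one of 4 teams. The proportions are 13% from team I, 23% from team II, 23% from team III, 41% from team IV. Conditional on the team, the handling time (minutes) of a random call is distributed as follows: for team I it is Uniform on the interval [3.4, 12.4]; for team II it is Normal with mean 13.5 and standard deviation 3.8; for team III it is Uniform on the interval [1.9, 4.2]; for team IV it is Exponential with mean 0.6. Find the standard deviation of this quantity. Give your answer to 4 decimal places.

Per component, I: μ=7.9, E[X²]=69.16; II: μ=13.5, E[X²]=196.69; III: μ=3.05, E[X²]=9.74333; IV: μ=0.6, E[X²]=0.72.
E[X] = 0.13·7.9 + 0.23·13.5 + 0.23·3.05 + 0.41·0.6 = 5.0795.
E[X²] = 0.13·69.16 + 0.23·196.69 + 0.23·9.74333 + 0.41·0.72 = 56.7657.
Var(X) = E[X²] − (E[X])² = 56.7657 − 25.8013 = 30.9643.
SD(X) = √30.9643 = 5.56456.

5.5646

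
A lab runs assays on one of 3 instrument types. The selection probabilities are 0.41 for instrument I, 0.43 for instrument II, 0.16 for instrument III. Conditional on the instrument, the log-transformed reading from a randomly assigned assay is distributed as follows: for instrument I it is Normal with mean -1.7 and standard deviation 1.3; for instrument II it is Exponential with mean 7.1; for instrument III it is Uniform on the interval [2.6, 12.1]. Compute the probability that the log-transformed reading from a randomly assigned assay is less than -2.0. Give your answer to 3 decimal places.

0.168

Conditional on each instrument, P(X < -2.0): I: 0.408747; II: 0; III: 0.
By total probability, P(X < -2.0) = 0.41·0.408747 + 0.43·0 + 0.16·0 = 0.167586.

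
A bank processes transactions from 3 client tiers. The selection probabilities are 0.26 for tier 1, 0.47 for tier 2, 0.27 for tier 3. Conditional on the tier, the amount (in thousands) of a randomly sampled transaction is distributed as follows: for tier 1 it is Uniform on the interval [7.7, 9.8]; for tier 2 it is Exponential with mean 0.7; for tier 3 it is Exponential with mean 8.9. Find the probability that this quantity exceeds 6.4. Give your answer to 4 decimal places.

0.3916

Conditional on each tier, P(X > 6.4): 1: 1; 2: 0.000106981; 3: 0.48719.
By total probability, P(X > 6.4) = 0.26·1 + 0.47·0.000106981 + 0.27·0.48719 = 0.391592.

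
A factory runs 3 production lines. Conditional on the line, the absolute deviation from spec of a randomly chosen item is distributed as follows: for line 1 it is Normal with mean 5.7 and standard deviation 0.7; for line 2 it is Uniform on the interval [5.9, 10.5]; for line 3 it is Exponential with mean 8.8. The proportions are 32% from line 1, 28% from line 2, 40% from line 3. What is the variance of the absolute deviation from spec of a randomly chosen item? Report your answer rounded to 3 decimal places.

33.457

Per component, 1: μ=5.7, E[X²]=32.98; 2: μ=8.2, E[X²]=69.0033; 3: μ=8.8, E[X²]=154.88.
E[X] = 0.32·5.7 + 0.28·8.2 + 0.4·8.8 = 7.64.
E[X²] = 0.32·32.98 + 0.28·69.0033 + 0.4·154.88 = 91.8265.
Var(X) = E[X²] − (E[X])² = 91.8265 − 58.3696 = 33.4569.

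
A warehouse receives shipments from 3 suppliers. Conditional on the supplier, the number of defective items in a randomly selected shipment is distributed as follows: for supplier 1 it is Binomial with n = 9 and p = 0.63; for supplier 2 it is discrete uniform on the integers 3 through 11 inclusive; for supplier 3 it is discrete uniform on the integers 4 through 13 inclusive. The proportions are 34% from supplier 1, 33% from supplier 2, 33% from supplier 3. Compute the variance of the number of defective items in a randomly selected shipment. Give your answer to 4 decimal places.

Per component, 1: μ=5.67, E[X²]=34.2468; 2: μ=7, E[X²]=55.6667; 3: μ=8.5, E[X²]=80.5.
E[X] = 0.34·5.67 + 0.33·7 + 0.33·8.5 = 7.0428.
E[X²] = 0.34·34.2468 + 0.33·55.6667 + 0.33·80.5 = 56.5789.
Var(X) = E[X²] − (E[X])² = 56.5789 − 49.601 = 6.97788.

6.9779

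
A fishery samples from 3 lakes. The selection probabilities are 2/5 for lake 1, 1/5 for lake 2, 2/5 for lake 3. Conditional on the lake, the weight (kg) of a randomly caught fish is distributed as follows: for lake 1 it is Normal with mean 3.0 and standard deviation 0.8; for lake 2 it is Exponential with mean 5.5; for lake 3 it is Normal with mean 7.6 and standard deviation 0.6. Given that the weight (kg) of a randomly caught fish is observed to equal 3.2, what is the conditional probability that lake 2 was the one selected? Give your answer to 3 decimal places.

0.095

Likelihoods f(3.2 | ·): 1: 0.483335; 2: 0.101615; 3: 1.39657e-12.
Posterior ∝ prior × likelihood. Numerator for 2: 0.2·0.101615 = 0.020323.
Normalizing constant: 0.4·0.483335 + 0.2·0.101615 + 0.4·1.39657e-12 = 0.213657.
P(2 | observation) = 0.020323 / 0.213657 = 0.0951195.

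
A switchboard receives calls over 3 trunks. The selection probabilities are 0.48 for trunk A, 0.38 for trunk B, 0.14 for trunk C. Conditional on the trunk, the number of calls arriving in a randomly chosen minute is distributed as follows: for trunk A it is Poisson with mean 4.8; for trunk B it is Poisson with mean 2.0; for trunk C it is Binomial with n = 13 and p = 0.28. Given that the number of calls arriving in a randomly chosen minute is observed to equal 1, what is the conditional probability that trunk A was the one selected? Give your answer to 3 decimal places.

0.144

Likelihoods P(X=1 | ·): A: 0.0395028; B: 0.270671; C: 0.0706466.
Posterior ∝ prior × likelihood. Numerator for A: 0.48·0.0395028 = 0.0189613.
Normalizing constant: 0.48·0.0395028 + 0.38·0.270671 + 0.14·0.0706466 = 0.131707.
P(A | observation) = 0.0189613 / 0.131707 = 0.143966.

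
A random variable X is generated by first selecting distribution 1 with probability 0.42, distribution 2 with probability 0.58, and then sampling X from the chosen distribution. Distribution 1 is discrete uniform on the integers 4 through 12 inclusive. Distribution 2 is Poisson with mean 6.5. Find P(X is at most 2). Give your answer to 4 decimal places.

0.0250

Conditional on each component, P(X ≤ 2): 1: 0; 2: 0.0430359.
By total probability, P(X ≤ 2) = 0.42·0 + 0.58·0.0430359 = 0.0249608.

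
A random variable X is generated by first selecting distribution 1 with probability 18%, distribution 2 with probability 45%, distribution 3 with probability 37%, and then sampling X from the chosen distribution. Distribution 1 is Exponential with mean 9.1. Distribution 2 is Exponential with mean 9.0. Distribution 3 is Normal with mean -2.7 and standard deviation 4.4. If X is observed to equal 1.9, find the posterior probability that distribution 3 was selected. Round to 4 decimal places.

Likelihoods f(1.9 | ·): 1: 0.0891829; 2: 0.0899649; 3: 0.0524954.
Posterior ∝ prior × likelihood. Numerator for 3: 0.37·0.0524954 = 0.0194233.
Normalizing constant: 0.18·0.0891829 + 0.45·0.0899649 + 0.37·0.0524954 = 0.0759604.
P(3 | observation) = 0.0194233 / 0.0759604 = 0.255703.

0.2557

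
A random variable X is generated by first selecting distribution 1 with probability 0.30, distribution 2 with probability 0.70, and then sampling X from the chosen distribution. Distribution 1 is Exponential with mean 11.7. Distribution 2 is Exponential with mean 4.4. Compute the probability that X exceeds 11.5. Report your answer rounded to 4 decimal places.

Conditional on each component, P(X > 11.5): 1: 0.374222; 2: 0.0732676.
By total probability, P(X > 11.5) = 0.3·0.374222 + 0.7·0.0732676 = 0.163554.

0.1636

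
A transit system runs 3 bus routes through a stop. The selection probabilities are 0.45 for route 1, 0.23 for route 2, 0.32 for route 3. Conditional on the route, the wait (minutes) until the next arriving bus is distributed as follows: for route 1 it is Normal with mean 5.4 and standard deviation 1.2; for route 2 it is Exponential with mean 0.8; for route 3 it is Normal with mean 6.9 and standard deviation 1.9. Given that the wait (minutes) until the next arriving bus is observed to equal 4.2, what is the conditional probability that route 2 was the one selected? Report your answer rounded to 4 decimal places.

0.0129

Likelihoods f(4.2 | ·): 1: 0.201642; 2: 0.0065594; 3: 0.0764982.
Posterior ∝ prior × likelihood. Numerator for 2: 0.23·0.0065594 = 0.00150866.
Normalizing constant: 0.45·0.201642 + 0.23·0.0065594 + 0.32·0.0764982 = 0.116727.
P(2 | observation) = 0.00150866 / 0.116727 = 0.0129247.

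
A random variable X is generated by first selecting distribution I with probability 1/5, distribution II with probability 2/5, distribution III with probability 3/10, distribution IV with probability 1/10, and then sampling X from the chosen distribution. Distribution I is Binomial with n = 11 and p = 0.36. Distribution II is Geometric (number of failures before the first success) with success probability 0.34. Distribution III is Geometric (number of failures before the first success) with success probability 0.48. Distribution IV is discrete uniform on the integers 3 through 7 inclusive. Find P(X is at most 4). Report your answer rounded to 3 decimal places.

Conditional on each component, P(X ≤ 4): I: 0.641899; II: 0.874767; III: 0.96198; IV: 0.4.
By total probability, P(X ≤ 4) = 0.2·0.641899 + 0.4·0.874767 + 0.3·0.96198 + 0.1·0.4 = 0.80688.

0.807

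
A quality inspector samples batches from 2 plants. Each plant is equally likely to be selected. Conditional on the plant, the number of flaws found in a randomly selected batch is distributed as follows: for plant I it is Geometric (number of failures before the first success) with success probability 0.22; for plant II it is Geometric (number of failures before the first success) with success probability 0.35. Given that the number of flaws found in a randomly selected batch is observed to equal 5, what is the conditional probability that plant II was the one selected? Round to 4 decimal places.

Likelihoods P(X=5 | ·): I: 0.0635178; II: 0.0406102.
Posterior ∝ prior × likelihood. Numerator for II: 0.5·0.0406102 = 0.0203051.
Normalizing constant: 0.5·0.0635178 + 0.5·0.0406102 = 0.052064.
P(II | observation) = 0.0203051 / 0.052064 = 0.390002.

0.3900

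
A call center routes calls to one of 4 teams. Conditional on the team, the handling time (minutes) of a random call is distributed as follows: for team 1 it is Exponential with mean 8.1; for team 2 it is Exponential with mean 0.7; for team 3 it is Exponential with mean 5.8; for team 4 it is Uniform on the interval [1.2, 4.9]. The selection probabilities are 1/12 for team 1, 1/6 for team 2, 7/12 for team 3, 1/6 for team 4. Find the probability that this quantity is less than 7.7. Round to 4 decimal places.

0.8131

Conditional on each team, P(X < 7.7): 1: 0.613498; 2: 0.999983; 3: 0.734884; 4: 1.
By total probability, P(X < 7.7) = 0.0833333·0.613498 + 0.166667·0.999983 + 0.583333·0.734884 + 0.166667·1 = 0.813137.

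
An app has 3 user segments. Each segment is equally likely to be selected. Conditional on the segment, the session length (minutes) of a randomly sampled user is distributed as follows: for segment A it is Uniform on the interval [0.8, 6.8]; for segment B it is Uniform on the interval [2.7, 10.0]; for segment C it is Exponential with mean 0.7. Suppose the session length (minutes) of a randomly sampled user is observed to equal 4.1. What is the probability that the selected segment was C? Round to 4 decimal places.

0.0133

Likelihoods f(4.1 | ·): A: 0.166667; B: 0.136986; C: 0.00408486.
Posterior ∝ prior × likelihood. Numerator for C: 0.333333·0.00408486 = 0.00136162.
Normalizing constant: 0.333333·0.166667 + 0.333333·0.136986 + 0.333333·0.00408486 = 0.102579.
P(C | observation) = 0.00136162 / 0.102579 = 0.0132738.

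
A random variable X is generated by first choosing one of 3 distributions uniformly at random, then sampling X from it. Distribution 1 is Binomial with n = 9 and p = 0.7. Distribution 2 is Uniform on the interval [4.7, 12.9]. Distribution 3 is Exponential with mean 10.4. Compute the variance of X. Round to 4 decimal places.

41.3978

Per component, 1: μ=6.3, E[X²]=41.58; 2: μ=8.8, E[X²]=83.0433; 3: μ=10.4, E[X²]=216.32.
E[X] = 0.333333·6.3 + 0.333333·8.8 + 0.333333·10.4 = 8.5.
E[X²] = 0.333333·41.58 + 0.333333·83.0433 + 0.333333·216.32 = 113.648.
Var(X) = E[X²] − (E[X])² = 113.648 − 72.25 = 41.3978.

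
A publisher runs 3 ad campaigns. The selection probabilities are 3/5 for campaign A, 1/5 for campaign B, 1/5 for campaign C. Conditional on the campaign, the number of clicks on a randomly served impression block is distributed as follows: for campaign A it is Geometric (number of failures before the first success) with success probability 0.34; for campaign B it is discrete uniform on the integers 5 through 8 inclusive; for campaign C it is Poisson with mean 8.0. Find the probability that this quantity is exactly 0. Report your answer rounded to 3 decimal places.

0.204

Conditional on each campaign, P(X = 0): A: 0.34; B: 0; C: 0.000335463.
By total probability, P(X = 0) = 0.6·0.34 + 0.2·0 + 0.2·0.000335463 = 0.204067.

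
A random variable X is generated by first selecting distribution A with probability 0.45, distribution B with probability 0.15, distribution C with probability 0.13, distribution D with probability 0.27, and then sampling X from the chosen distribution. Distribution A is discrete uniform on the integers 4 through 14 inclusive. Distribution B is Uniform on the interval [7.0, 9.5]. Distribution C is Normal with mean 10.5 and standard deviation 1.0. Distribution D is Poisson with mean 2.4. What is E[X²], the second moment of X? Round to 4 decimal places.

67.9032

For each component E[X²] = Var + (mean)², giving A: 91; B: 68.5833; C: 111.25; D: 8.16.
Overall E[X²] = 0.45·91 + 0.15·68.5833 + 0.13·111.25 + 0.27·8.16 = 67.9032.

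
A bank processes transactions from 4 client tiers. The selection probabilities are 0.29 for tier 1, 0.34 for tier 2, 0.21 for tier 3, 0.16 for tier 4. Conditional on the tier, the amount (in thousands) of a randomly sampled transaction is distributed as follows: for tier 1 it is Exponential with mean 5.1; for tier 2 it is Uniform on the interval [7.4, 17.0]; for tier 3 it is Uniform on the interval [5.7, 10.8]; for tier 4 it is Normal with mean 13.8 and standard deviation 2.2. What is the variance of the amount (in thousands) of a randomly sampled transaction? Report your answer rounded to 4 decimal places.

22.7586

Per component, 1: μ=5.1, E[X²]=52.02; 2: μ=12.2, E[X²]=156.52; 3: μ=8.25, E[X²]=70.23; 4: μ=13.8, E[X²]=195.28.
E[X] = 0.29·5.1 + 0.34·12.2 + 0.21·8.25 + 0.16·13.8 = 9.5675.
E[X²] = 0.29·52.02 + 0.34·156.52 + 0.21·70.23 + 0.16·195.28 = 114.296.
Var(X) = E[X²] − (E[X])² = 114.296 − 91.5371 = 22.7586.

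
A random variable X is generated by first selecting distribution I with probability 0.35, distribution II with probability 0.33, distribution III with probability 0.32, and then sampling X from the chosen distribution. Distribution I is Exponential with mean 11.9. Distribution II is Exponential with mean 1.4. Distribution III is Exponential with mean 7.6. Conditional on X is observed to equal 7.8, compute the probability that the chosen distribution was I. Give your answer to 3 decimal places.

Likelihoods f(7.8 | ·): I: 0.0436304; II: 0.00271789; III: 0.047148.
Posterior ∝ prior × likelihood. Numerator for I: 0.35·0.0436304 = 0.0152706.
Normalizing constant: 0.35·0.0436304 + 0.33·0.00271789 + 0.32·0.047148 = 0.0312549.
P(I | observation) = 0.0152706 / 0.0312549 = 0.488584.

0.489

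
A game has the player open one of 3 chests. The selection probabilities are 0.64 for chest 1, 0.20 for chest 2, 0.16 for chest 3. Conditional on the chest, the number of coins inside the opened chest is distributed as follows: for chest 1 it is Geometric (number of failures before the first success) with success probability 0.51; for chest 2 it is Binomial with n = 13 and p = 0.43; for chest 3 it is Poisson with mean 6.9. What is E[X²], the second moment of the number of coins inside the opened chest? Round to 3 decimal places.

17.405

For each component E[X²] = Var + (mean)², giving 1: 2.807; 2: 34.4344; 3: 54.51.
Overall E[X²] = 0.64·2.807 + 0.2·34.4344 + 0.16·54.51 = 17.405.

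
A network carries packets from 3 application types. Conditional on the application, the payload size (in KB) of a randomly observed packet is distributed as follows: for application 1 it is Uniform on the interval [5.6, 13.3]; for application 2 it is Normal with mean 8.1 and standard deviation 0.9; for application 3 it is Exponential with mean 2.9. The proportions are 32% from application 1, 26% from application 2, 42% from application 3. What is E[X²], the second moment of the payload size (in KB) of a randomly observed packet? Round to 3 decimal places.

54.491

For each component E[X²] = Var + (mean)², giving 1: 94.2433; 2: 66.42; 3: 16.82.
Overall E[X²] = 0.32·94.2433 + 0.26·66.42 + 0.42·16.82 = 54.4915.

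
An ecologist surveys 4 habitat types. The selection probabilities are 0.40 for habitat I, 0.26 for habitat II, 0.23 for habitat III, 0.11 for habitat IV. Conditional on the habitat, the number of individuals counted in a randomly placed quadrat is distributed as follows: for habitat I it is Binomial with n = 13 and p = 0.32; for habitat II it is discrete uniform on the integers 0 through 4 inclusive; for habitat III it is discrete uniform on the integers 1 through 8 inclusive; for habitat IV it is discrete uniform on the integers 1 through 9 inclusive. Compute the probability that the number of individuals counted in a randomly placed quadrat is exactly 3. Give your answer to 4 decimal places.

0.1722

Conditional on each habitat, P(X = 3): I: 0.198109; II: 0.2; III: 0.125; IV: 0.111111.
By total probability, P(X = 3) = 0.4·0.198109 + 0.26·0.2 + 0.23·0.125 + 0.11·0.111111 = 0.172216.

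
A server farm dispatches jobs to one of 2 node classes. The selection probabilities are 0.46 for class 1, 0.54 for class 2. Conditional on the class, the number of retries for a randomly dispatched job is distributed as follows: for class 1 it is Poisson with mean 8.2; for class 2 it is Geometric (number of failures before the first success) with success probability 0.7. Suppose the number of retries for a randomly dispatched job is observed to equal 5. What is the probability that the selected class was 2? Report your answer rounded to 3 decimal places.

0.023

Likelihoods P(X=5 | ·): 1: 0.0848542; 2: 0.001701.
Posterior ∝ prior × likelihood. Numerator for 2: 0.54·0.001701 = 0.00091854.
Normalizing constant: 0.46·0.0848542 + 0.54·0.001701 = 0.0399515.
P(2 | observation) = 0.00091854 / 0.0399515 = 0.0229914.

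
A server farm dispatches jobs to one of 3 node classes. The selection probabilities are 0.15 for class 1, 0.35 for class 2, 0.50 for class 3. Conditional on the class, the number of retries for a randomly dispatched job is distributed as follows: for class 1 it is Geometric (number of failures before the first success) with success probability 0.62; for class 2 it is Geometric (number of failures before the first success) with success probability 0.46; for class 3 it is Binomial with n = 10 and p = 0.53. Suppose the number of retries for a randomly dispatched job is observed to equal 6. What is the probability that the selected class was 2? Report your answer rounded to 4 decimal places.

Likelihoods P(X=6 | ·): 1: 0.00186678; 2: 0.0114057; 3: 0.227126.
Posterior ∝ prior × likelihood. Numerator for 2: 0.35·0.0114057 = 0.00399198.
Normalizing constant: 0.15·0.00186678 + 0.35·0.0114057 + 0.5·0.227126 = 0.117835.
P(2 | observation) = 0.00399198 / 0.117835 = 0.0338778.

0.0339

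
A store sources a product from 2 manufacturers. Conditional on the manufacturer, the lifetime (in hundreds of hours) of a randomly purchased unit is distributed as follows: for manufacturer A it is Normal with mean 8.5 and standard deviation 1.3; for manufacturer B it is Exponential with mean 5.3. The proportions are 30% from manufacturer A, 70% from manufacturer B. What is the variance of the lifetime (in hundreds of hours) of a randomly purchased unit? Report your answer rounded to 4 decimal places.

Per component, A: μ=8.5, E[X²]=73.94; B: μ=5.3, E[X²]=56.18.
E[X] = 0.3·8.5 + 0.7·5.3 = 6.26.
E[X²] = 0.3·73.94 + 0.7·56.18 = 61.508.
Var(X) = E[X²] − (E[X])² = 61.508 − 39.1876 = 22.3204.

22.3204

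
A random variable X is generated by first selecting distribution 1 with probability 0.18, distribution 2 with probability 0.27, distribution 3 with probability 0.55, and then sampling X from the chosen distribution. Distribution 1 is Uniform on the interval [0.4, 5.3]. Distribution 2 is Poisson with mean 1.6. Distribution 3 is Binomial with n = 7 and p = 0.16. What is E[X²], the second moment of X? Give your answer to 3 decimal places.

4.153

For each component E[X²] = Var + (mean)², giving 1: 10.1233; 2: 4.16; 3: 2.1952.
Overall E[X²] = 0.18·10.1233 + 0.27·4.16 + 0.55·2.1952 = 4.15276.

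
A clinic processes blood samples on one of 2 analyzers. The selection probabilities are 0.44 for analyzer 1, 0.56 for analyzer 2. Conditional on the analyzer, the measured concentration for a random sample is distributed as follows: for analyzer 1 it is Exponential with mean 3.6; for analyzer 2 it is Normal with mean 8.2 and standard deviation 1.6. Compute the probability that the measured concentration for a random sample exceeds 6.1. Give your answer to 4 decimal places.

0.5878

Conditional on each analyzer, P(X > 6.1): 1: 0.183701; 2: 0.905324.
By total probability, P(X > 6.1) = 0.44·0.183701 + 0.56·0.905324 = 0.58781.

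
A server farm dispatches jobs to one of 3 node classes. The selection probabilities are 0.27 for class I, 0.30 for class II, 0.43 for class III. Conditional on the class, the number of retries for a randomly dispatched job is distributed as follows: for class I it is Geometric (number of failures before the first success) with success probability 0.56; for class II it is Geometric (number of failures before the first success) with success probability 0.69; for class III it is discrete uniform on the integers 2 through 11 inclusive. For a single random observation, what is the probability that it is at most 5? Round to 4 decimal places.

0.7398

Conditional on each class, P(X ≤ 5): I: 0.992744; II: 0.999112; III: 0.4.
By total probability, P(X ≤ 5) = 0.27·0.992744 + 0.3·0.999112 + 0.43·0.4 = 0.739775.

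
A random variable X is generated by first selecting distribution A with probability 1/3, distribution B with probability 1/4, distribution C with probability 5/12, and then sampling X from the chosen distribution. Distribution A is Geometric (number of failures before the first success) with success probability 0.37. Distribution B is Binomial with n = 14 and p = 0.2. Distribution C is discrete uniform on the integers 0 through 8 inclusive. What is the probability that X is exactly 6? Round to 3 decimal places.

0.062

Conditional on each component, P(X = 6): A: 0.0231337; B: 0.0322445; C: 0.111111.
By total probability, P(X = 6) = 0.333333·0.0231337 + 0.25·0.0322445 + 0.416667·0.111111 = 0.0620686.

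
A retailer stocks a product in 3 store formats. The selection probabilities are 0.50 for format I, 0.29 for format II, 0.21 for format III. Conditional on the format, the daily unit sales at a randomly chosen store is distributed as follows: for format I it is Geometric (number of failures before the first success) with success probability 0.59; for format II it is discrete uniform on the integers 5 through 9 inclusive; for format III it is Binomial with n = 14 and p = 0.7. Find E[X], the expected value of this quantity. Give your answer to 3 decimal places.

Component means — I: 0.694915; II: 7; III: 9.8.
E[X] = 0.5·0.694915 + 0.29·7 + 0.21·9.8 = 4.43546.

4.435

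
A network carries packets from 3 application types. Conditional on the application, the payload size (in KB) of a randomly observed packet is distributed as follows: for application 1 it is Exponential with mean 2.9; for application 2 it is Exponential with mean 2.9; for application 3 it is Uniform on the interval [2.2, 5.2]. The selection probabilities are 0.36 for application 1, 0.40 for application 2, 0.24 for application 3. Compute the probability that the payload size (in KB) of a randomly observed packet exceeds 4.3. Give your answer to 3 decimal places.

0.245

Conditional on each application, P(X > 4.3): 1: 0.227011; 2: 0.227011; 3: 0.3.
By total probability, P(X > 4.3) = 0.36·0.227011 + 0.4·0.227011 + 0.24·0.3 = 0.244528.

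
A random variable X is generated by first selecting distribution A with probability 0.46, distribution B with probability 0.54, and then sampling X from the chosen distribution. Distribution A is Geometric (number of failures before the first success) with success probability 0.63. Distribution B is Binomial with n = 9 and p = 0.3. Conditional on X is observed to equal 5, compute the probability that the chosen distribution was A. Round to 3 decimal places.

Likelihoods P(X=5 | ·): A: 0.00436867; B: 0.0735138.
Posterior ∝ prior × likelihood. Numerator for A: 0.46·0.00436867 = 0.00200959.
Normalizing constant: 0.46·0.00436867 + 0.54·0.0735138 = 0.041707.
P(A | observation) = 0.00200959 / 0.041707 = 0.0481834.

0.048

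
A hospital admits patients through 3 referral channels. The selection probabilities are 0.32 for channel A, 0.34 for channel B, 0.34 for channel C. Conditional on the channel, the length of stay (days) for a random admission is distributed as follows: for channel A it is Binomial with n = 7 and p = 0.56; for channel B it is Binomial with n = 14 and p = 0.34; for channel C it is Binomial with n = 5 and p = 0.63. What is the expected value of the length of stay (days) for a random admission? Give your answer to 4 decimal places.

Component means — A: 3.92; B: 4.76; C: 3.15.
E[X] = 0.32·3.92 + 0.34·4.76 + 0.34·3.15 = 3.9438.

3.9438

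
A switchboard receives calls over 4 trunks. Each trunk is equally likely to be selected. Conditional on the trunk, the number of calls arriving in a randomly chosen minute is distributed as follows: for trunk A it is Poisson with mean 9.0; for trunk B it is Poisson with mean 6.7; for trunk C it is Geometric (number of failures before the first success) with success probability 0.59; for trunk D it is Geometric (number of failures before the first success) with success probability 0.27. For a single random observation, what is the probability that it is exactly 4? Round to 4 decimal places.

Conditional on each trunk, P(X = 4): A: 0.0337372; B: 0.103351; C: 0.016672; D: 0.0766753.
By total probability, P(X = 4) = 0.25·0.0337372 + 0.25·0.103351 + 0.25·0.016672 + 0.25·0.0766753 = 0.0576089.

0.0576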